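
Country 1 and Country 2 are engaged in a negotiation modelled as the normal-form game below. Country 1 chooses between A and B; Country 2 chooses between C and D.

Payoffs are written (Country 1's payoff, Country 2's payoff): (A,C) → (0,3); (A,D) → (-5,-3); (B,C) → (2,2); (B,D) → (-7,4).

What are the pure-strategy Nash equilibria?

none

(A, C): Country 1 prefers B (2 > 0) — not an equilibrium.
(A, D): Country 2 prefers C (3 > -3) — not an equilibrium.
(B, C): Country 2 prefers D (4 > 2) — not an equilibrium.
(B, D): Country 1 prefers A (-5 > -7) — not an equilibrium.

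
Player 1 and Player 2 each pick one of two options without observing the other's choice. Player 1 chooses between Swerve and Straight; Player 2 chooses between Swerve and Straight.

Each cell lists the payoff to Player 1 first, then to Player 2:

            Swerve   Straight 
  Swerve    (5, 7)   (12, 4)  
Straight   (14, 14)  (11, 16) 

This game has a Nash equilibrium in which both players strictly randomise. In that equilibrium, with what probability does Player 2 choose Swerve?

1/10

Let q be the probability that Player 2 plays Swerve. In a completely mixed equilibrium, Player 1 must be indifferent between Swerve and Straight.
Player 1's expected payoff from Swerve is 5q + 12(1−q); from Straight it is 14q + 11(1−q).
Setting these equal: −7q + 12 = 3q + 11, so q = 1/10.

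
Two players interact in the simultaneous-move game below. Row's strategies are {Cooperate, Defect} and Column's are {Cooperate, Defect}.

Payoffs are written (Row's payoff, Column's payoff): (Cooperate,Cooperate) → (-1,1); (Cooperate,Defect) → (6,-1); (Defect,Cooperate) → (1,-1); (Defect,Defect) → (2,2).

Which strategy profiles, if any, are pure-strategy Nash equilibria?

none

(Cooperate, Cooperate): Row prefers Defect (1 > -1) — not an equilibrium.
(Cooperate, Defect): Column prefers Cooperate (1 > -1) — not an equilibrium.
(Defect, Cooperate): Column prefers Defect (2 > -1) — not an equilibrium.
(Defect, Defect): Row prefers Cooperate (6 > 2) — not an equilibrium.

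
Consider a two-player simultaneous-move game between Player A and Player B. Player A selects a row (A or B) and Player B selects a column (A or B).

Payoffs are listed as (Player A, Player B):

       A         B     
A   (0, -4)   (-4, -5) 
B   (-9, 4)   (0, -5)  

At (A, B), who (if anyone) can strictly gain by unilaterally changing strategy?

Player A at (A, B) earns -4; deviating to B yields 0 — a strict improvement.
Player B earns -5; deviating to A yields -4 — a strict improvement.
Both Player A and Player B have strictly profitable deviations.

Both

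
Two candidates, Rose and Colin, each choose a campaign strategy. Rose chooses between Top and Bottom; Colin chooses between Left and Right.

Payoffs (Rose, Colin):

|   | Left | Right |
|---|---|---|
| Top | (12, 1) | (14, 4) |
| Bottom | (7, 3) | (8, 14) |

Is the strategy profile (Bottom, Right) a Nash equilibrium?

No

At (Bottom, Right), Rose earns 8; switching to Top would give 14, so Rose would deviate.
Colin earns 14; switching to Left would give 3, so Colin has no profitable deviation.
Since at least one player can profitably deviate, this is not a Nash equilibrium.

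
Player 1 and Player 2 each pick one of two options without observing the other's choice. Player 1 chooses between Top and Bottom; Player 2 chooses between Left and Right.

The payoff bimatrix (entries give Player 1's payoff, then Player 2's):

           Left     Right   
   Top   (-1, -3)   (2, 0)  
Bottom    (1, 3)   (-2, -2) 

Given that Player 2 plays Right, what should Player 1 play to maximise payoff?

Top

Against Right, Player 1 earns 2 from Top and -2 from Bottom.
So Top is the best response.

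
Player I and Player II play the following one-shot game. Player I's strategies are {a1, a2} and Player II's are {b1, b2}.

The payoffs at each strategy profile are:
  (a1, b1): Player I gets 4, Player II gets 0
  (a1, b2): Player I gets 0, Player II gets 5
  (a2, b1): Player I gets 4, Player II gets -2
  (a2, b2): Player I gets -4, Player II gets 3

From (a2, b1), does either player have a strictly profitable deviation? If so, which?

Player II

Player I at (a2, b1) earns 4; deviating to a1 yields 4 — not better.
Player II earns -2; deviating to b2 yields 3 — a strict improvement.
Only Player II has a strictly profitable deviation.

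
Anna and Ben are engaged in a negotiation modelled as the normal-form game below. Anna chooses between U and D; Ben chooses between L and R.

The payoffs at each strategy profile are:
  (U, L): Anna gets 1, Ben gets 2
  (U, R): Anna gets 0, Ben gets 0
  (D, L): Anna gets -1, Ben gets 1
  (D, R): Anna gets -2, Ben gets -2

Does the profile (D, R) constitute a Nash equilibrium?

At (D, R), Anna earns -2; switching to U would give 0, so Anna would deviate.
Ben earns -2; switching to L would give 1, so Ben would deviate.
Since at least one player can profitably deviate, this is not a Nash equilibrium.

No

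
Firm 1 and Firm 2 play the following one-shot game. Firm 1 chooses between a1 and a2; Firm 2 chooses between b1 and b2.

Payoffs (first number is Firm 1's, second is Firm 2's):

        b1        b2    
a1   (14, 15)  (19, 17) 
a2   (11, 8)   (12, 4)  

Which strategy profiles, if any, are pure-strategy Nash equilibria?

(a1, b2)

(a1, b1): Firm 2 prefers b2 (17 > 15) — not an equilibrium.
(a1, b2): Firm 1 gets 19 ≥ 12 from a2, and Firm 2 gets 17 ≥ 15 from b1 — Nash equilibrium.
(a2, b1): Firm 1 prefers a1 (14 > 11) — not an equilibrium.
(a2, b2): Firm 1 prefers a1 (19 > 12); Firm 2 prefers b1 (8 > 4) — not an equilibrium.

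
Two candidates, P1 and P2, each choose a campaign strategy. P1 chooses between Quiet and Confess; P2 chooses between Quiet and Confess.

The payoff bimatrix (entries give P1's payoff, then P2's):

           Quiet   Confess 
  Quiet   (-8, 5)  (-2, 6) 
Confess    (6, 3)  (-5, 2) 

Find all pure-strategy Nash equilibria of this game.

(Quiet, Quiet): P1 prefers Confess (6 > -8); P2 prefers Confess (6 > 5) — not an equilibrium.
(Quiet, Confess): P1 gets -2 ≥ -5 from Confess, and P2 gets 6 ≥ 5 from Quiet — Nash equilibrium.
(Confess, Quiet): P1 gets 6 ≥ -8 from Quiet, and P2 gets 3 ≥ 2 from Confess — Nash equilibrium.
(Confess, Confess): P1 prefers Quiet (-2 > -5); P2 prefers Quiet (3 > 2) — not an equilibrium.

(Quiet, Confess) and (Confess, Quiet)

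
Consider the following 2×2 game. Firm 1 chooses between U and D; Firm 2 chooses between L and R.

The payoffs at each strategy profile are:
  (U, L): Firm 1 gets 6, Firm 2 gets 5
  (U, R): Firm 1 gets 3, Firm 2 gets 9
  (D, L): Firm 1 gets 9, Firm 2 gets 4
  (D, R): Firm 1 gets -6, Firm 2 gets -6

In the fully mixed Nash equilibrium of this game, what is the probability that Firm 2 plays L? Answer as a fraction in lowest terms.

3/4

Let y be the probability that Firm 2 plays L. In a completely mixed equilibrium, Firm 1 must be indifferent between U and D.
Firm 1's expected payoff from U is 6y + 3(1−y); from D it is 9y − 6(1−y).
Setting these equal: 3y + 3 = 15y − 6, so y = 3/4.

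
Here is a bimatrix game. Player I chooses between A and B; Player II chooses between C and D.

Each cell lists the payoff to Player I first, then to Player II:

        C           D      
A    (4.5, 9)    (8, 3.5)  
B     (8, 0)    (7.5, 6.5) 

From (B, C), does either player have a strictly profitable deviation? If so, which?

Player II

Player I at (B, C) earns 8; deviating to A yields 4.5 — not better.
Player II earns 0; deviating to D yields 6.5 — a strict improvement.
Only Player II has a strictly profitable deviation.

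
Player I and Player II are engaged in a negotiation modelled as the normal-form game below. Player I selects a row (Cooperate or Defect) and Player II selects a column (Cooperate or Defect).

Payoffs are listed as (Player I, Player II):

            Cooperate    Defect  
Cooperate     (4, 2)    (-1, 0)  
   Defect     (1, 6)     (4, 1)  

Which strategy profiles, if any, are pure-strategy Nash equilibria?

(Cooperate, Cooperate)

(Cooperate, Cooperate): Player I gets 4 ≥ 1 from Defect, and Player II gets 2 ≥ 0 from Defect — Nash equilibrium.
(Cooperate, Defect): Player I prefers Defect (4 > -1); Player II prefers Cooperate (2 > 0) — not an equilibrium.
(Defect, Cooperate): Player I prefers Cooperate (4 > 1) — not an equilibrium.
(Defect, Defect): Player II prefers Cooperate (6 > 1) — not an equilibrium.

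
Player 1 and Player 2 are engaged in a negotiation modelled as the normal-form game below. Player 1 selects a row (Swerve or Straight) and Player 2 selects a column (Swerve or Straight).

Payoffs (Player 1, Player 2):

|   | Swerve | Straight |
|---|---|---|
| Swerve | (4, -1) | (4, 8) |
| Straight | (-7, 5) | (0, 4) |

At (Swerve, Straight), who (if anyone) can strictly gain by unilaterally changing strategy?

Player 1 at (Swerve, Straight) earns 4; deviating to Straight yields 0 — not better.
Player 2 earns 8; deviating to Swerve yields -1 — not better.
Neither player can strictly improve; the profile is a Nash equilibrium.

Neither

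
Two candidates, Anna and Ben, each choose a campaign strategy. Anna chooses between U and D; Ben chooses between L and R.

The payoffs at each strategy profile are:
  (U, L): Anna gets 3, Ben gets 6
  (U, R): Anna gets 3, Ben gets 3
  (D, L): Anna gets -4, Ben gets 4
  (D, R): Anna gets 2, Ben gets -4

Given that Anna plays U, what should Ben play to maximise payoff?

Against U, Ben earns 6 from L and 3 from R.
So L is the best response.

L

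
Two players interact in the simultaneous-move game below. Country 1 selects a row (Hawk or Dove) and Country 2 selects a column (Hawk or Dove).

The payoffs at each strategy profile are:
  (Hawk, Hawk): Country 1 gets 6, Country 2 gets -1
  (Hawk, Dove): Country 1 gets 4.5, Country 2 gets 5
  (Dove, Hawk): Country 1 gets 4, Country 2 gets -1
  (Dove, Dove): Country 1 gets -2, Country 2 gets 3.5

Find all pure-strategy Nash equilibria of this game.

(Hawk, Dove)

(Hawk, Hawk): Country 2 prefers Dove (5 > -1) — not an equilibrium.
(Hawk, Dove): Country 1 gets 4.5 ≥ -2 from Dove, and Country 2 gets 5 ≥ -1 from Hawk — Nash equilibrium.
(Dove, Hawk): Country 1 prefers Hawk (6 > 4); Country 2 prefers Dove (3.5 > -1) — not an equilibrium.
(Dove, Dove): Country 1 prefers Hawk (4.5 > -2) — not an equilibrium.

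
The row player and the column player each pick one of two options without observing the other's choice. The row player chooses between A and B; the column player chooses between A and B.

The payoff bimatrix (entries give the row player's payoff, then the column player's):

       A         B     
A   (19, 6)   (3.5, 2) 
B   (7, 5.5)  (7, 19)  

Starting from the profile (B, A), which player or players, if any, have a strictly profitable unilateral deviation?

The row player at (B, A) earns 7; deviating to A yields 19 — a strict improvement.
The column player earns 5.5; deviating to B yields 19 — a strict improvement.
Both the row player and the column player have strictly profitable deviations.

Both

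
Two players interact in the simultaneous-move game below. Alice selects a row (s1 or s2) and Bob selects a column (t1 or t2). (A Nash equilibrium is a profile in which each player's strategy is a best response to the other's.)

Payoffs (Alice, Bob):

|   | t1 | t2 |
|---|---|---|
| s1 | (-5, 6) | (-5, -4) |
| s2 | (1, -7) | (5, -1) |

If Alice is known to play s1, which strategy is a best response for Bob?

Against s1, Bob earns 6 from t1 and -4 from t2.
So t1 is the best response.

t1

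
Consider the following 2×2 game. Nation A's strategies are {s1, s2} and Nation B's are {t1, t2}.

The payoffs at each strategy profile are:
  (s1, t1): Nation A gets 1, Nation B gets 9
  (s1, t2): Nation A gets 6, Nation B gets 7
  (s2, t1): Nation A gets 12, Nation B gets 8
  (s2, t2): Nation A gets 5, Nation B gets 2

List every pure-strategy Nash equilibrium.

(s2, t1)

(s1, t1): Nation A prefers s2 (12 > 1) — not an equilibrium.
(s1, t2): Nation B prefers t1 (9 > 7) — not an equilibrium.
(s2, t1): Nation A gets 12 ≥ 1 from s1, and Nation B gets 8 ≥ 2 from t2 — Nash equilibrium.
(s2, t2): Nation A prefers s1 (6 > 5); Nation B prefers t1 (8 > 2) — not an equilibrium.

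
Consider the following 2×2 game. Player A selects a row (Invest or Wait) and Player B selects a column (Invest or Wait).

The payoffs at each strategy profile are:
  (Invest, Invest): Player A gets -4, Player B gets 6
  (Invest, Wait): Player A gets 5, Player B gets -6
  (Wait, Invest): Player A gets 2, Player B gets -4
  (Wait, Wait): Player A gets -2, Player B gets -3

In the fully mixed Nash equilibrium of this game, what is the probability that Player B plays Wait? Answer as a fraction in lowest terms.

Let q be the probability that Player B plays Invest. In a completely mixed equilibrium, Player A must be indifferent between Invest and Wait.
Player A's expected payoff from Invest is −4q + 5(1−q); from Wait it is 2q − 2(1−q).
Setting these equal: −9q + 5 = 4q − 2, so q = 7/13.
Therefore Player B plays Wait with probability 1 − 7/13 = 6/13.

6/13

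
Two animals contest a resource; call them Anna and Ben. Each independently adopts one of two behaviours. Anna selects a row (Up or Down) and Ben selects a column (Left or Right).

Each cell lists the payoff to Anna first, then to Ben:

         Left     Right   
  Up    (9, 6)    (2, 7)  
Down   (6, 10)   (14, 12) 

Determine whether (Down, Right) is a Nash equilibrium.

Yes

At (Down, Right), Anna earns 14; switching to Up would give 2, so Anna has no profitable deviation.
Ben earns 12; switching to Left would give 10, so Ben has no profitable deviation.
Neither player can gain by a unilateral deviation, so this profile is a Nash equilibrium.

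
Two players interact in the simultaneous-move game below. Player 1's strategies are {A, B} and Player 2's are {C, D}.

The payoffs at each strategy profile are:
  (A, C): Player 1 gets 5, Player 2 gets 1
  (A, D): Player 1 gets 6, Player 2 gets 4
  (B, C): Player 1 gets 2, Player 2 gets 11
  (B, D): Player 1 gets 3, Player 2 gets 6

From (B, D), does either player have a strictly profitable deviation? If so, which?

Both

Player 1 at (B, D) earns 3; deviating to A yields 6 — a strict improvement.
Player 2 earns 6; deviating to C yields 11 — a strict improvement.
Both Player 1 and Player 2 have strictly profitable deviations.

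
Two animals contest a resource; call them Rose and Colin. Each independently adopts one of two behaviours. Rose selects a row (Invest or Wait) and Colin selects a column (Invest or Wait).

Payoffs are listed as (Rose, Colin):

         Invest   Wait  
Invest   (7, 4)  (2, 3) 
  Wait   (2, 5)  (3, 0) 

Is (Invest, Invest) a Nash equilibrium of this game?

At (Invest, Invest), Rose earns 7; switching to Wait would give 2, so Rose has no profitable deviation.
Colin earns 4; switching to Wait would give 3, so Colin has no profitable deviation.
Neither player can gain by a unilateral deviation, so this profile is a Nash equilibrium.

Yes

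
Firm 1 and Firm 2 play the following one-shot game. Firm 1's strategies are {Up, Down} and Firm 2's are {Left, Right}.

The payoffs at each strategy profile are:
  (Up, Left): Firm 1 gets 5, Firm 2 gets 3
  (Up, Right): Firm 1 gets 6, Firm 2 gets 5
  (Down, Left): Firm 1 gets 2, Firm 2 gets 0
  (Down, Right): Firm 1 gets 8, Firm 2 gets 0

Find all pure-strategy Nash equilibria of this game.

(Up, Left): Firm 2 prefers Right (5 > 3) — not an equilibrium.
(Up, Right): Firm 1 prefers Down (8 > 6) — not an equilibrium.
(Down, Left): Firm 1 prefers Up (5 > 2) — not an equilibrium.
(Down, Right): Firm 1 gets 8 ≥ 6 from Up, and Firm 2 gets 0 ≥ 0 from Left — Nash equilibrium.

(Down, Right)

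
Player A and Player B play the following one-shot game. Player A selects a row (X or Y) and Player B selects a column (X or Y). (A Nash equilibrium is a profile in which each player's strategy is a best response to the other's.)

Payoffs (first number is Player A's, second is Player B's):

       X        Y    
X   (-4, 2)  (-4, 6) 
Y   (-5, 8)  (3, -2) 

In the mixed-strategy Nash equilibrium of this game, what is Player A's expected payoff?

-4

First find y, the probability Player B plays X, from Player A's indifference between X and Y: −4y − 4(1−y) = −5y + 3(1−y), giving y = 7/8.
Since Player A is indifferent in equilibrium, Player A's expected payoff equals the payoff from either row against (7/8, 1/8). Using X: −4(7/8) − 4(1/8) = -4.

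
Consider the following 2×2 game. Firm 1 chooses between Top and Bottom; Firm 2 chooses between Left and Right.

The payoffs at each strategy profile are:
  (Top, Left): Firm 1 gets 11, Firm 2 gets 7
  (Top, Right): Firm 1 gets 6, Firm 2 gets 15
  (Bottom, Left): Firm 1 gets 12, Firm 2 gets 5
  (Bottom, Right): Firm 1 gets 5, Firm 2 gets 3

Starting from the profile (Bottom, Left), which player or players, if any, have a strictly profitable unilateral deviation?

Neither

Firm 1 at (Bottom, Left) earns 12; deviating to Top yields 11 — not better.
Firm 2 earns 5; deviating to Right yields 3 — not better.
Neither player can strictly improve; the profile is a Nash equilibrium.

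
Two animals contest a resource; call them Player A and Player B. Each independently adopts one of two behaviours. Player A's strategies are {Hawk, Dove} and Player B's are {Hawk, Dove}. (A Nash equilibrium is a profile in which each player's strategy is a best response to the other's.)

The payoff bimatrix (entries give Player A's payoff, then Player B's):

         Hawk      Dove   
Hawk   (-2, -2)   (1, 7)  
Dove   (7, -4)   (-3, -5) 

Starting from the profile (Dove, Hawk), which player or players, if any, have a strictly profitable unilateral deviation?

Neither

Player A at (Dove, Hawk) earns 7; deviating to Hawk yields -2 — not better.
Player B earns -4; deviating to Dove yields -5 — not better.
Neither player can strictly improve; the profile is a Nash equilibrium.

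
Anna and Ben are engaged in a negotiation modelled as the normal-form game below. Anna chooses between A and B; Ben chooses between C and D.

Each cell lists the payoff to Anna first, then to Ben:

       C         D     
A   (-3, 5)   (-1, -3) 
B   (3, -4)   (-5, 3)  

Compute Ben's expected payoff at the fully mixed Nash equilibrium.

1/5

First find p, the probability Anna plays A, from Ben's indifference between C and D: 5p − 4(1−p) = −3p + 3(1−p), giving p = 7/15.
Since Ben is indifferent in equilibrium, Ben's expected payoff equals the payoff from either column against (7/15, 8/15). Using C: 5(7/15) − 4(8/15) = 1/5.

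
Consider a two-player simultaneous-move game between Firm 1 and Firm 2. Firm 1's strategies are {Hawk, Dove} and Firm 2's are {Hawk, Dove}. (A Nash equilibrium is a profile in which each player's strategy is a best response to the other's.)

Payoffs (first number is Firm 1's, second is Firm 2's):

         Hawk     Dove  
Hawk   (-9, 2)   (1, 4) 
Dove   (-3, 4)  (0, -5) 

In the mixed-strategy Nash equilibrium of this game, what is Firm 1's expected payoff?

First find y, the probability Firm 2 plays Hawk, from Firm 1's indifference between Hawk and Dove: −9y + (1−y) = −3y, giving y = 1/7.
Since Firm 1 is indifferent in equilibrium, Firm 1's expected payoff equals the payoff from either row against (1/7, 6/7). Using Hawk: −9(1/7) + (6/7) = -3/7.

-3/7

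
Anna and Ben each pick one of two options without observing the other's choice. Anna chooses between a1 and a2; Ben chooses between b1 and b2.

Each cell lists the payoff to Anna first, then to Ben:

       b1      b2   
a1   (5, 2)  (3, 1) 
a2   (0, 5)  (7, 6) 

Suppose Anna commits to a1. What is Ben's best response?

b1

Against a1, Ben earns 2 from b1 and 1 from b2.
So b1 is the best response.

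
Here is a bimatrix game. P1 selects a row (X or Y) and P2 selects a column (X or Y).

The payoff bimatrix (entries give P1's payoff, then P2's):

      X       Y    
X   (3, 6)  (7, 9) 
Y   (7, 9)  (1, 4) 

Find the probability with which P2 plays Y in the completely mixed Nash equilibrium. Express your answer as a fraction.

Let q be the probability that P2 plays X. In a completely mixed equilibrium, P1 must be indifferent between X and Y.
P1's expected payoff from X is 3q + 7(1−q); from Y it is 7q + (1−q).
Setting these equal: −4q + 7 = 6q + 1, so q = 3/5.
Therefore P2 plays Y with probability 1 − 3/5 = 2/5.

2/5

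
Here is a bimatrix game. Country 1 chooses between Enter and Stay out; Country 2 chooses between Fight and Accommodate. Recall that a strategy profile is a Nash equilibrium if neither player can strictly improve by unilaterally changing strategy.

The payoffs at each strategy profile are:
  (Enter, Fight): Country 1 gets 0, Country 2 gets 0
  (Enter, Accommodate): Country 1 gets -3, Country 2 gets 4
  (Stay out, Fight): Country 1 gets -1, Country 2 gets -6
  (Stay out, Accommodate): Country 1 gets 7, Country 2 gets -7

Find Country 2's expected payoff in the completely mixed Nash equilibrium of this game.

First find x, the probability Country 1 plays Enter, from Country 2's indifference between Fight and Accommodate: −6(1−x) = 4x − 7(1−x), giving x = 1/5.
Since Country 2 is indifferent in equilibrium, Country 2's expected payoff equals the payoff from either column against (1/5, 4/5). Using Fight: −6(4/5) = -24/5.

-24/5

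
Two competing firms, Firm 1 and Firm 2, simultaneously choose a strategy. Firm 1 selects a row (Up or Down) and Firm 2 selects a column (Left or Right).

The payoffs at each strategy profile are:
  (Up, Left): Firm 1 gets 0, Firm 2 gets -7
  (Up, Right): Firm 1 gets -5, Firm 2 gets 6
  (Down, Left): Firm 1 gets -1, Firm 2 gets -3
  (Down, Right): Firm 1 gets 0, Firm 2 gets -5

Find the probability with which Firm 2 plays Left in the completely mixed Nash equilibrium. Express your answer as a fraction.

5/6

Let q be the probability that Firm 2 plays Left. In a completely mixed equilibrium, Firm 1 must be indifferent between Up and Down.
Firm 1's expected payoff from Up is −5(1−q); from Down it is −q.
Setting these equal: 5q − 5 = −q, so q = 5/6.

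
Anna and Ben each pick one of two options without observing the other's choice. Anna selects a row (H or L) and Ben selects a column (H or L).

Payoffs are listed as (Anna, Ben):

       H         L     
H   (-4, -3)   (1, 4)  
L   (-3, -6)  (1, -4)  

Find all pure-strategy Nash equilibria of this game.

(H, L) and (L, L)

(H, H): Anna prefers L (-3 > -4); Ben prefers L (4 > -3) — not an equilibrium.
(H, L): Anna gets 1 ≥ 1 from L, and Ben gets 4 ≥ -3 from H — Nash equilibrium.
(L, H): Ben prefers L (-4 > -6) — not an equilibrium.
(L, L): Anna gets 1 ≥ 1 from H, and Ben gets -4 ≥ -6 from H — Nash equilibrium.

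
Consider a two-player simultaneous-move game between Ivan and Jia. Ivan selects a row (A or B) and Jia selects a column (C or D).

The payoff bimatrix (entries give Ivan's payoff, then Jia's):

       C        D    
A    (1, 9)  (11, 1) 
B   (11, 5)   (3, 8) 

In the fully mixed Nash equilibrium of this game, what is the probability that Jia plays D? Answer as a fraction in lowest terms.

Let y be the probability that Jia plays C. In a completely mixed equilibrium, Ivan must be indifferent between A and B.
Ivan's expected payoff from A is y + 11(1−y); from B it is 11y + 3(1−y).
Setting these equal: −10y + 11 = 8y + 3, so y = 4/9.
Therefore Jia plays D with probability 1 − 4/9 = 5/9.

5/9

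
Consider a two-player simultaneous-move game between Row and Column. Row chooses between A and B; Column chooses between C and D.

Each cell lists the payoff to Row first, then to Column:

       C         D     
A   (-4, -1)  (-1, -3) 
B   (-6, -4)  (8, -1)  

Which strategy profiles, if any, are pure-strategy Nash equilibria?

(A, C) and (B, D)

(A, C): Row gets -4 ≥ -6 from B, and Column gets -1 ≥ -3 from D — Nash equilibrium.
(A, D): Row prefers B (8 > -1); Column prefers C (-1 > -3) — not an equilibrium.
(B, C): Row prefers A (-4 > -6); Column prefers D (-1 > -4) — not an equilibrium.
(B, D): Row gets 8 ≥ -1 from A, and Column gets -1 ≥ -4 from C — Nash equilibrium.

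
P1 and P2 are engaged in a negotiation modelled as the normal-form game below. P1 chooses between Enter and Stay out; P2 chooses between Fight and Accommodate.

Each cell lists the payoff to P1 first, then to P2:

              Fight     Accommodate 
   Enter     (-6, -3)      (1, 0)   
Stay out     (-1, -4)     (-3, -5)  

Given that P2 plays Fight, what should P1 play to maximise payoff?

Against Fight, P1 earns -6 from Enter and -1 from Stay out.
So Stay out is the best response.

Stay out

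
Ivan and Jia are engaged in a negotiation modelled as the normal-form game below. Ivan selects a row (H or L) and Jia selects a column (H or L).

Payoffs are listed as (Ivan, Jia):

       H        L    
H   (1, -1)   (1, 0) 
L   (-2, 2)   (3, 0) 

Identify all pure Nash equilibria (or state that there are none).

(H, H): Jia prefers L (0 > -1) — not an equilibrium.
(H, L): Ivan prefers L (3 > 1) — not an equilibrium.
(L, H): Ivan prefers H (1 > -2) — not an equilibrium.
(L, L): Jia prefers H (2 > 0) — not an equilibrium.

none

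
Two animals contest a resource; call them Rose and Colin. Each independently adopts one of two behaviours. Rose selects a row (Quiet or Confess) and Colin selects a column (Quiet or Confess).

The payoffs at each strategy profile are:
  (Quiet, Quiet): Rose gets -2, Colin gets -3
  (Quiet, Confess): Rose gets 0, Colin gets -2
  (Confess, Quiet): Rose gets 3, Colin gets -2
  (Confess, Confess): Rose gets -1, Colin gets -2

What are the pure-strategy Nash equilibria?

(Quiet, Confess) and (Confess, Quiet)

(Quiet, Quiet): Rose prefers Confess (3 > -2); Colin prefers Confess (-2 > -3) — not an equilibrium.
(Quiet, Confess): Rose gets 0 ≥ -1 from Confess, and Colin gets -2 ≥ -3 from Quiet — Nash equilibrium.
(Confess, Quiet): Rose gets 3 ≥ -2 from Quiet, and Colin gets -2 ≥ -2 from Confess — Nash equilibrium.
(Confess, Confess): Rose prefers Quiet (0 > -1) — not an equilibrium.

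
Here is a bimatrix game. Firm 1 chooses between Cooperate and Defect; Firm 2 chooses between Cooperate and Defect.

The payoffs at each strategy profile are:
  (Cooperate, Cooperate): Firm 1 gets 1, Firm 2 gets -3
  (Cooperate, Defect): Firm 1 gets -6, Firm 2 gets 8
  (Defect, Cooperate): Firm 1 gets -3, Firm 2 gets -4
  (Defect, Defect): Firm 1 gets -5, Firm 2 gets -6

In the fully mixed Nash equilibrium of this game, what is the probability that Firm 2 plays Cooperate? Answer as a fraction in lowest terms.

Let c be the probability that Firm 2 plays Cooperate. In a completely mixed equilibrium, Firm 1 must be indifferent between Cooperate and Defect.
Firm 1's expected payoff from Cooperate is c − 6(1−c); from Defect it is −3c − 5(1−c).
Setting these equal: 7c − 6 = 2c − 5, so c = 1/5.

1/5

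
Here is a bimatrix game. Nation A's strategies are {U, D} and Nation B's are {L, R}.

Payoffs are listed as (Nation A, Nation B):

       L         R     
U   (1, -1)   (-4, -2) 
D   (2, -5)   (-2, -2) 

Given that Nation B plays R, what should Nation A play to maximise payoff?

D

Against R, Nation A earns -4 from U and -2 from D.
So D is the best response.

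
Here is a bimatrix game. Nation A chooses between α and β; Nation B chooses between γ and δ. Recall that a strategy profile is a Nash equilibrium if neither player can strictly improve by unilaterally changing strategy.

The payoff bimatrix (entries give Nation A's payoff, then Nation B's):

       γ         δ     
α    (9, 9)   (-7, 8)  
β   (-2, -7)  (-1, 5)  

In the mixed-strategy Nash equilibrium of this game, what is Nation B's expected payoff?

First find x, the probability Nation A plays α, from Nation B's indifference between γ and δ: 9x − 7(1−x) = 8x + 5(1−x), giving x = 12/13.
Since Nation B is indifferent in equilibrium, Nation B's expected payoff equals the payoff from either column against (12/13, 1/13). Using γ: 9(12/13) − 7(1/13) = 101/13.

101/13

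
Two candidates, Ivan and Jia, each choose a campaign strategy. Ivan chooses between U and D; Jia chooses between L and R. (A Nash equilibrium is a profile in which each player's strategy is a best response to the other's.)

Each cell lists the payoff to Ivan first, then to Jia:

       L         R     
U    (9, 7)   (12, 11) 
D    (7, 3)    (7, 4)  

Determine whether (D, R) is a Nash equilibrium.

No

At (D, R), Ivan earns 7; switching to U would give 12, so Ivan would deviate.
Jia earns 4; switching to L would give 3, so Jia has no profitable deviation.
Since at least one player can profitably deviate, this is not a Nash equilibrium.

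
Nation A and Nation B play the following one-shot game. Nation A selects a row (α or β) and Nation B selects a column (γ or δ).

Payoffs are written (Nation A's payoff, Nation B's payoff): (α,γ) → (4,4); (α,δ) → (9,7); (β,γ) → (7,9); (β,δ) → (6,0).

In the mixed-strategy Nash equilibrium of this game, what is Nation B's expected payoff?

21/4

First find x, the probability Nation A plays α, from Nation B's indifference between γ and δ: 4x + 9(1−x) = 7x, giving x = 3/4.
Since Nation B is indifferent in equilibrium, Nation B's expected payoff equals the payoff from either column against (3/4, 1/4). Using γ: 4(3/4) + 9(1/4) = 21/4.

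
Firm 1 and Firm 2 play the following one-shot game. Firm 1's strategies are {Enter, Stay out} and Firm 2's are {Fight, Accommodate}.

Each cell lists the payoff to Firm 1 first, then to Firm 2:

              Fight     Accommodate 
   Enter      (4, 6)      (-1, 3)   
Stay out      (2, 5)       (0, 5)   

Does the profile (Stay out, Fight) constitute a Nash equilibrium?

At (Stay out, Fight), Firm 1 earns 2; switching to Enter would give 4, so Firm 1 would deviate.
Firm 2 earns 5; switching to Accommodate would give 5, so Firm 2 has no profitable deviation.
Since at least one player can profitably deviate, this is not a Nash equilibrium.

No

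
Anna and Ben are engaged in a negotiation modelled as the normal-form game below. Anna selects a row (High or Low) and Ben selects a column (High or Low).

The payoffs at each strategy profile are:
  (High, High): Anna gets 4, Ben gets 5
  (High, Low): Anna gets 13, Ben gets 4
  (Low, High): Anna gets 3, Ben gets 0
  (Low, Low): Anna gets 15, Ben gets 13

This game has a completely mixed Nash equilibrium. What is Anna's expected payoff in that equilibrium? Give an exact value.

7

First find y, the probability Ben plays High, from Anna's indifference between High and Low: 4y + 13(1−y) = 3y + 15(1−y), giving y = 2/3.
Since Anna is indifferent in equilibrium, Anna's expected payoff equals the payoff from either row against (2/3, 1/3). Using High: 4(2/3) + 13(1/3) = 7.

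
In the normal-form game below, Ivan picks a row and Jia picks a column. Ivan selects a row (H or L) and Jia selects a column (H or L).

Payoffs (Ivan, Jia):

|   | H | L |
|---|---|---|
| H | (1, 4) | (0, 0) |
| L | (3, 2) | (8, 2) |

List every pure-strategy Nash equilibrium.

(L, H) and (L, L)

(H, H): Ivan prefers L (3 > 1) — not an equilibrium.
(H, L): Ivan prefers L (8 > 0); Jia prefers H (4 > 0) — not an equilibrium.
(L, H): Ivan gets 3 ≥ 1 from H, and Jia gets 2 ≥ 2 from L — Nash equilibrium.
(L, L): Ivan gets 8 ≥ 0 from H, and Jia gets 2 ≥ 2 from H — Nash equilibrium.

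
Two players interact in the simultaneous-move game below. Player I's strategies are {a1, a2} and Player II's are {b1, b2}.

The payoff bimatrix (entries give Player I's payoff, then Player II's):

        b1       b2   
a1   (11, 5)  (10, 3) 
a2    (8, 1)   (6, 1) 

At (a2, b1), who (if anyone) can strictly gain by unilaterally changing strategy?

Player I at (a2, b1) earns 8; deviating to a1 yields 11 — a strict improvement.
Player II earns 1; deviating to b2 yields 1 — not better.
Only Player I has a strictly profitable deviation.

Player I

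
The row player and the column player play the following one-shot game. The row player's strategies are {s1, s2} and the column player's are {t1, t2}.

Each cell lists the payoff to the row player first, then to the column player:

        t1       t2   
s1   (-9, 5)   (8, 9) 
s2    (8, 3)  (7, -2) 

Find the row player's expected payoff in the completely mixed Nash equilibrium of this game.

First find y, the probability the column player plays t1, from the row player's indifference between s1 and s2: −9y + 8(1−y) = 8y + 7(1−y), giving y = 1/18.
Since the row player is indifferent in equilibrium, the row player's expected payoff equals the payoff from either row against (1/18, 17/18). Using s1: −9(1/18) + 8(17/18) = 127/18.

127/18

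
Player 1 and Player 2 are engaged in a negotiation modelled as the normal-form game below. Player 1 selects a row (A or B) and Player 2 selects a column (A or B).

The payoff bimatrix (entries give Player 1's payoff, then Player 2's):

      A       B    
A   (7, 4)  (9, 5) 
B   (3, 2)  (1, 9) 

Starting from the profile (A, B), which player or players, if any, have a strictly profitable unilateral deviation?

Neither

Player 1 at (A, B) earns 9; deviating to B yields 1 — not better.
Player 2 earns 5; deviating to A yields 4 — not better.
Neither player can strictly improve; the profile is a Nash equilibrium.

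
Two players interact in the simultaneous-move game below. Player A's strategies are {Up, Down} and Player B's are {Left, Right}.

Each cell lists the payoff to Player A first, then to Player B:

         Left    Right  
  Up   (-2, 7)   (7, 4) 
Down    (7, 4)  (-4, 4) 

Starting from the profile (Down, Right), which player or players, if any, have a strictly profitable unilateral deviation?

Player A

Player A at (Down, Right) earns -4; deviating to Up yields 7 — a strict improvement.
Player B earns 4; deviating to Left yields 4 — not better.
Only Player A has a strictly profitable deviation.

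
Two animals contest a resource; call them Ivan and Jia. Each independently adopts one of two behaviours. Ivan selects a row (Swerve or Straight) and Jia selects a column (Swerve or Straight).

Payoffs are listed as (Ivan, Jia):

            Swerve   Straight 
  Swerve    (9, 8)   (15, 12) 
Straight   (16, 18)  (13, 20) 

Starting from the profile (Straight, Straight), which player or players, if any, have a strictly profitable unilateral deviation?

Ivan at (Straight, Straight) earns 13; deviating to Swerve yields 15 — a strict improvement.
Jia earns 20; deviating to Swerve yields 18 — not better.
Only Ivan has a strictly profitable deviation.

Ivan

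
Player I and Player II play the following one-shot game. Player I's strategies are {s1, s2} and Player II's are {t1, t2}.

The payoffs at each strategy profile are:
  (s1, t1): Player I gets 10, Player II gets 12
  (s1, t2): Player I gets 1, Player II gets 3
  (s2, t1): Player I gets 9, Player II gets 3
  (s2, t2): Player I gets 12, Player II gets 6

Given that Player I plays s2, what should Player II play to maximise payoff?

Against s2, Player II earns 3 from t1 and 6 from t2.
So t2 is the best response.

t2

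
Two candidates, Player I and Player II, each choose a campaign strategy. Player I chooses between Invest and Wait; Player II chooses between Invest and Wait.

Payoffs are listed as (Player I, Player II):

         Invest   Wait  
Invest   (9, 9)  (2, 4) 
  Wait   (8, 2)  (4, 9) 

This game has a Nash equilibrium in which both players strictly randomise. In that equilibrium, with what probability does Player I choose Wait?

Let p be the probability that Player I plays Invest. In a completely mixed equilibrium, Player II must be indifferent between Invest and Wait.
Player II's expected payoff from Invest is 9p + 2(1−p); from Wait it is 4p + 9(1−p).
Setting these equal: 7p + 2 = −5p + 9, so p = 7/12.
Therefore Player I plays Wait with probability 1 − 7/12 = 5/12.

5/12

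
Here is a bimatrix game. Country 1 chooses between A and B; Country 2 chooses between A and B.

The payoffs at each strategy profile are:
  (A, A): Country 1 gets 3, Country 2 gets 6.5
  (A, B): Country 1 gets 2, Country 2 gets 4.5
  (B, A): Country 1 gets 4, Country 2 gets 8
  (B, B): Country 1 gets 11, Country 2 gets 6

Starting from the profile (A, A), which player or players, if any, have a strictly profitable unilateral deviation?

Country 1

Country 1 at (A, A) earns 3; deviating to B yields 4 — a strict improvement.
Country 2 earns 6.5; deviating to B yields 4.5 — not better.
Only Country 1 has a strictly profitable deviation.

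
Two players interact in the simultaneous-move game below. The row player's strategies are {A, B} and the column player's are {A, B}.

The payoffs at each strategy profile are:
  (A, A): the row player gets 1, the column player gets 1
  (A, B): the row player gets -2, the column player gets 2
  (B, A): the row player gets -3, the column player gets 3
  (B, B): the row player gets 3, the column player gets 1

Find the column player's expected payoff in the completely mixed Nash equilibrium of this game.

5/3

First find p, the probability the row player plays A, from the column player's indifference between A and B: p + 3(1−p) = 2p + (1−p), giving p = 2/3.
Since the column player is indifferent in equilibrium, the column player's expected payoff equals the payoff from either column against (2/3, 1/3). Using A: (2/3) + 3(1/3) = 5/3.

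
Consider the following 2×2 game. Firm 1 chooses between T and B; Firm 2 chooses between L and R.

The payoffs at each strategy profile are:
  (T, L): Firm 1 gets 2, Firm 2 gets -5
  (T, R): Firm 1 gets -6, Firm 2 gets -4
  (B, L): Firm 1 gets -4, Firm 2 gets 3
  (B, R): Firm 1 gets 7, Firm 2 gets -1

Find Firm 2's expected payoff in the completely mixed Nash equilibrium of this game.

First find x, the probability Firm 1 plays T, from Firm 2's indifference between L and R: −5x + 3(1−x) = −4x − (1−x), giving x = 4/5.
Since Firm 2 is indifferent in equilibrium, Firm 2's expected payoff equals the payoff from either column against (4/5, 1/5). Using L: −5(4/5) + 3(1/5) = -17/5.

-17/5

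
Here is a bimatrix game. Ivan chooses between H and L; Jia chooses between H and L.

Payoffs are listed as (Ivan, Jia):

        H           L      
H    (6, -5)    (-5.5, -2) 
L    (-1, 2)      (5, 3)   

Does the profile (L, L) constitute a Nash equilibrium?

At (L, L), Ivan earns 5; switching to H would give -5.5, so Ivan has no profitable deviation.
Jia earns 3; switching to H would give 2, so Jia has no profitable deviation.
Neither player can gain by a unilateral deviation, so this profile is a Nash equilibrium.

Yes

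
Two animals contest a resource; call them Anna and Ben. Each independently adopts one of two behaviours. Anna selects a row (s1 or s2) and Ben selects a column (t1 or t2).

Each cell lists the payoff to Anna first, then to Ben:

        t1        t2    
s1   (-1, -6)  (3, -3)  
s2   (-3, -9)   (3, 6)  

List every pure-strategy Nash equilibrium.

(s1, t1): Ben prefers t2 (-3 > -6) — not an equilibrium.
(s1, t2): Anna gets 3 ≥ 3 from s2, and Ben gets -3 ≥ -6 from t1 — Nash equilibrium.
(s2, t1): Anna prefers s1 (-1 > -3); Ben prefers t2 (6 > -9) — not an equilibrium.
(s2, t2): Anna gets 3 ≥ 3 from s1, and Ben gets 6 ≥ -9 from t1 — Nash equilibrium.

(s1, t2) and (s2, t2)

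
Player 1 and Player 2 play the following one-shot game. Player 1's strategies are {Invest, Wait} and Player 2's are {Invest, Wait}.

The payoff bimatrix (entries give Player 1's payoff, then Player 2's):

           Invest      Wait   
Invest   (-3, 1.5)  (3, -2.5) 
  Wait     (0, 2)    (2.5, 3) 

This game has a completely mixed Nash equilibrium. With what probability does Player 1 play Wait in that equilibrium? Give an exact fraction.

4/5

Let p be the probability that Player 1 plays Invest. In a completely mixed equilibrium, Player 2 must be indifferent between Invest and Wait.
Player 2's expected payoff from Invest is 1.5p + 2(1−p); from Wait it is −2.5p + 3(1−p).
Setting these equal: −0.5p + 2 = −5.5p + 3, so p = 1/5.
Therefore Player 1 plays Wait with probability 1 − 1/5 = 4/5.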